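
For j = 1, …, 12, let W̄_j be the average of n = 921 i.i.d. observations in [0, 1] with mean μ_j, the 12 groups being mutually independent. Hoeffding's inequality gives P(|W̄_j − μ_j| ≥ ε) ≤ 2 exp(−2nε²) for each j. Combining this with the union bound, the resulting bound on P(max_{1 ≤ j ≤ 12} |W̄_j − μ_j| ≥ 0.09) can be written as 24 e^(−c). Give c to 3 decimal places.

Union bound over the 12 events: P(max_{1 ≤ j ≤ 12} |W̄_j − μ_j| ≥ 0.09) ≤ 12·2·exp(−2nε²) = 24 exp(−2·921·0.09²).
So c = 2·921·0.09² = 14.9202.

14.920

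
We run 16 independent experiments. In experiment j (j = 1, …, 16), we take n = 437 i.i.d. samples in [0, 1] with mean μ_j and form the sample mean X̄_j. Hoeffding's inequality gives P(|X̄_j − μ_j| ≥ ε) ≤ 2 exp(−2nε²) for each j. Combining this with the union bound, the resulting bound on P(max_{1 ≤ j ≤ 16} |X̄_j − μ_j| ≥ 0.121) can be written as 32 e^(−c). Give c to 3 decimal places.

Union bound over the 16 events: P(max_{1 ≤ j ≤ 16} |X̄_j − μ_j| ≥ 0.121) ≤ 16·2·exp(−2nε²) = 32 exp(−2·437·0.121²).
So c = 2·437·0.121² = 12.7962.

12.796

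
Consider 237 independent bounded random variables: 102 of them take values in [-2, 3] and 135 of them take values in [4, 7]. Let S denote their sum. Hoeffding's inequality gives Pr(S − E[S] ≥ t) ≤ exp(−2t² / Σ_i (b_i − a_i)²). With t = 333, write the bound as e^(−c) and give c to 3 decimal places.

58.905

Σ(b_i − a_i)² = 102·5² + 135·3² = 3765.
c = 2t² / 3765 = 2·333² / 3765 = 58.9052.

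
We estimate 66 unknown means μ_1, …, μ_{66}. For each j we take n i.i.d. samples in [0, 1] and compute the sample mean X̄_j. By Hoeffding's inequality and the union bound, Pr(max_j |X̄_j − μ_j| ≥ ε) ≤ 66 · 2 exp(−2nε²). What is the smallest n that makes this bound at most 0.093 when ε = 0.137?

194

Need 2·66·exp(−2nε²) ≤ 0.093, i.e. exp(−2nε²) ≤ 0.093/132.
So 2nε² ≥ ln(132/0.093) = 7.257958.
Hence n ≥ 7.257958/(2·0.137²) = 193.350.
The smallest integer n is 194.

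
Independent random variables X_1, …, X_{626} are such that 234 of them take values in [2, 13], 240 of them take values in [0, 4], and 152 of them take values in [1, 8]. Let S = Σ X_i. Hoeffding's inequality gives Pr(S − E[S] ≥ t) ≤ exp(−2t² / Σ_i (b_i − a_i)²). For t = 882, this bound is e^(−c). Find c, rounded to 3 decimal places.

39.287

Σ(b_i − a_i)² = 234·11² + 240·4² + 152·7² = 39602.
c = 2t² / 39602 = 2·882² / 39602 = 39.2871.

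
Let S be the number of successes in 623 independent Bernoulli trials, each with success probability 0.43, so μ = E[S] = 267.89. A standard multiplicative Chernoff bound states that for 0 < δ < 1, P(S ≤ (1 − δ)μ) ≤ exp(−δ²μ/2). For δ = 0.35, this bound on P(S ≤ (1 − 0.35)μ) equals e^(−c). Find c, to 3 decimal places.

16.408

c = δ²μ/2 = 0.35²·267.89/2 = 16.4083.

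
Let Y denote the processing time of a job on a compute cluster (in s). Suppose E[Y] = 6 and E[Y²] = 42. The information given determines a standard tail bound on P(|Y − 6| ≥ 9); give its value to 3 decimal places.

The first two moments determine the variance, so Chebyshev's inequality is the sharpest standard bound available.
Var(Y) = E[Y²] − (E[Y])² = 42 − 36 = 6.
Chebyshev's inequality: P(|Y − μ| ≥ t) ≤ Var(Y)/t² = 6/81 = 0.0741.

0.074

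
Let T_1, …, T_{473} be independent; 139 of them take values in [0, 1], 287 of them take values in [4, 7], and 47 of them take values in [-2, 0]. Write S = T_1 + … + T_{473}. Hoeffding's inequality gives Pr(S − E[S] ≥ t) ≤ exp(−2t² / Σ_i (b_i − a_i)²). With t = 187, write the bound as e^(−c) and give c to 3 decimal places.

24.034

Σ(b_i − a_i)² = 139·1² + 287·3² + 47·2² = 2910.
c = 2t² / 2910 = 2·187² / 2910 = 24.0337.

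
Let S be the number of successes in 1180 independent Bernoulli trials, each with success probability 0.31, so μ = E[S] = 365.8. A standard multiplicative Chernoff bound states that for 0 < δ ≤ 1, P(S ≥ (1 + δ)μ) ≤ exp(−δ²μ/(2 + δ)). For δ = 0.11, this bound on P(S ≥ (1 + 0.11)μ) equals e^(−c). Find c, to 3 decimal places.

c = δ²μ/(2 + δ) = 0.11²·365.8/(2 + 0.11) = 2.0977.

2.098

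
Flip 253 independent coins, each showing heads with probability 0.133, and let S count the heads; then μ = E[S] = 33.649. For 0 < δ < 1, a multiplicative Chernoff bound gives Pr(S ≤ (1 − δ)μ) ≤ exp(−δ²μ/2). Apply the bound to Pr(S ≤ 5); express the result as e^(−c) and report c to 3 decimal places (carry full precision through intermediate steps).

12.196

Write 5 = (1 − δ)μ, so δ = 1 − 5/33.649 = 0.8514072…
Then the exponent is δ²μ/2 = (μ − 5)²/(2μ) = 12.195982.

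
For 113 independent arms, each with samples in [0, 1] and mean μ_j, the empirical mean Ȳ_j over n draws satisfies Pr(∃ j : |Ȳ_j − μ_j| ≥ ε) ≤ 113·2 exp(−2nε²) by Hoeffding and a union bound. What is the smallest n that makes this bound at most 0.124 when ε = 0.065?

Need 2·113·exp(−2nε²) ≤ 0.124, i.e. exp(−2nε²) ≤ 0.124/226.
So 2nε² ≥ ln(226/0.124) = 7.508009.
Hence n ≥ 7.508009/(2·0.065²) = 888.522.
The smallest integer n is 889.

889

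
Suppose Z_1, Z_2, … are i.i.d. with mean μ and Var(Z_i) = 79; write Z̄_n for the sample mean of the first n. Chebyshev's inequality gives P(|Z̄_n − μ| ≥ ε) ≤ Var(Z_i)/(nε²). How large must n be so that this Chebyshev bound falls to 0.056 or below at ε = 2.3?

Require 79/(n·2.3²) ≤ 0.056, i.e. n ≥ 79/(0.056·2.3²) = 266.676.
The smallest integer n is 267.

267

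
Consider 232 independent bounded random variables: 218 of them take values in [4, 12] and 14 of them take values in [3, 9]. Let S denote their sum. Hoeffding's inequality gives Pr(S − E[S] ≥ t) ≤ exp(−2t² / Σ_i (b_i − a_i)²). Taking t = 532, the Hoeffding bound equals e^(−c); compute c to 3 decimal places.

Σ(b_i − a_i)² = 218·8² + 14·6² = 14456.
c = 2t² / 14456 = 2·532² / 14456 = 39.1566.

39.157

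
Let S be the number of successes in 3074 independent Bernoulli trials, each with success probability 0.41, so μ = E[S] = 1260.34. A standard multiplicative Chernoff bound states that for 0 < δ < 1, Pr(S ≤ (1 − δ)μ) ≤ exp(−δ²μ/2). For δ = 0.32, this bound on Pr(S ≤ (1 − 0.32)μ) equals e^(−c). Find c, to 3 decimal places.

64.529

c = δ²μ/2 = 0.32²·1260.34/2 = 64.5294.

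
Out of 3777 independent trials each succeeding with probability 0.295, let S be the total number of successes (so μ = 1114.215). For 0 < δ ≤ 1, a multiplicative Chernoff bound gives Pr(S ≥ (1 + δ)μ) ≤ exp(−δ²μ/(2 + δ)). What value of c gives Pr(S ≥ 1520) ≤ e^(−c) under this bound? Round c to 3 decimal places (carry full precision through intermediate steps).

62.509

Write 1520 = (1 + δ)μ, so δ = 1520/1114.215 − 1 = 0.3641891…
Then the exponent is δ²μ/(2 + δ) = (1520 − μ)² / (μ·(2 + δ)) = 62.508742.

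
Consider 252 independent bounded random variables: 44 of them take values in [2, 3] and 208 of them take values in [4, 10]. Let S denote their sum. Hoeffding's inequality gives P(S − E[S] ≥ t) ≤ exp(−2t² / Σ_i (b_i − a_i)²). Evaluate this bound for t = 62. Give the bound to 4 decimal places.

Σ(b_i − a_i)² = 44·1² + 208·6² = 7532.
Exponent = 2·62² / 7532 = 1.02071.
Bound = exp(−1.02071) = 0.36034.

0.3603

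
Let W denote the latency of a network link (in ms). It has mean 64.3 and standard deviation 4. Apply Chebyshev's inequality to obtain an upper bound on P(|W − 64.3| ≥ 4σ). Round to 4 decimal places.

0.0625

Chebyshev: P(|W − μ| ≥ t) ≤ Var(W)/t².
Var(W) = σ² = 4² = 16.
t = 4·4 = 16.
Bound = 16 / 256 = 0.0625.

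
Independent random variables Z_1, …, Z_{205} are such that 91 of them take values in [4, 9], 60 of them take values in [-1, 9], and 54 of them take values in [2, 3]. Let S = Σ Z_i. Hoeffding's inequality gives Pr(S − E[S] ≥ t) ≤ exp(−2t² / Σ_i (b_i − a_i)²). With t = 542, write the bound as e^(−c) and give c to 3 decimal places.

Σ(b_i − a_i)² = 91·5² + 60·10² + 54·1² = 8329.
c = 2t² / 8329 = 2·542² / 8329 = 70.5400.

70.540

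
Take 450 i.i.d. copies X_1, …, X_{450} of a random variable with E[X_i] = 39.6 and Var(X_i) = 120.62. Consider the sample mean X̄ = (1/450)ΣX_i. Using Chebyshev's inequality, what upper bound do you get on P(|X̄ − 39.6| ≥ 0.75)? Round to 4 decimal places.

Var(X̄) = Var(X_i)/n = 120.62/450 = 0.26804.
Chebyshev: P(|X̄ − 39.6| ≥ 0.75) ≤ Var(X̄)/(0.75)² = 120.62/(450·0.75²) = 0.4765.

0.4765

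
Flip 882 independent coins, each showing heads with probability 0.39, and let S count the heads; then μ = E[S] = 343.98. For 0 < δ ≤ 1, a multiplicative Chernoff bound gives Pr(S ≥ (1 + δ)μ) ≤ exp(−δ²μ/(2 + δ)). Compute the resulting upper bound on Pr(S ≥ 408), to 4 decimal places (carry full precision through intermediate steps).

Write 408 = (1 + δ)μ, so δ = 408/343.98 − 1 = 0.1861155…
Then the exponent is δ²μ/(2 + δ) = (408 − μ)² / (μ·(2 + δ)) = 5.450358.
Bound = exp(−5.450358) = 0.00429.

0.0043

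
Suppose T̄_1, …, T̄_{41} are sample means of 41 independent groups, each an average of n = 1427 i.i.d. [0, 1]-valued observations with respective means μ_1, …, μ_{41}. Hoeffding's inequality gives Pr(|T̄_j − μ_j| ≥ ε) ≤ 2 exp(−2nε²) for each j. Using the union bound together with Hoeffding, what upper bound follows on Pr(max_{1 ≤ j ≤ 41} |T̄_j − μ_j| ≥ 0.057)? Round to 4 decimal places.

0.0077

Per-experiment Hoeffding bound: 2·exp(−2·1427·0.057²) = 2·exp(−9.27265) = 0.00018792.
Union bound over 41 events: 41·0.00018792 = 0.00770.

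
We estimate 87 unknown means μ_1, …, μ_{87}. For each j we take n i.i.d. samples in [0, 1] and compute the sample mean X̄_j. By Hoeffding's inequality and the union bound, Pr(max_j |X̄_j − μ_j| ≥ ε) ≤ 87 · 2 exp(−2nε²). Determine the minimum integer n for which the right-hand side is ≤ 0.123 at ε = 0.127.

Need 2·87·exp(−2nε²) ≤ 0.123, i.e. exp(−2nε²) ≤ 0.123/174.
So 2nε² ≥ ln(174/0.123) = 7.254626.
Hence n ≥ 7.254626/(2·0.127²) = 224.894.
The smallest integer n is 225.

225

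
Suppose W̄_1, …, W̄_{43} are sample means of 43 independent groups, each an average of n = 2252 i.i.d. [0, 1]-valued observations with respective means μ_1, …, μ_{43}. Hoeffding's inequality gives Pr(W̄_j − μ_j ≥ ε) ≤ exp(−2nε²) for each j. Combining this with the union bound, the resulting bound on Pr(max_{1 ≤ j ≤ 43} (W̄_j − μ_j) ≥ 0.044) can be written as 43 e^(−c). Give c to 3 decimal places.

8.720

Union bound over the 43 events: Pr(max_{1 ≤ j ≤ 43} (W̄_j − μ_j) ≥ 0.044) ≤ 43·exp(−2nε²) = 43 exp(−2·2252·0.044²).
So c = 2·2252·0.044² = 8.7197.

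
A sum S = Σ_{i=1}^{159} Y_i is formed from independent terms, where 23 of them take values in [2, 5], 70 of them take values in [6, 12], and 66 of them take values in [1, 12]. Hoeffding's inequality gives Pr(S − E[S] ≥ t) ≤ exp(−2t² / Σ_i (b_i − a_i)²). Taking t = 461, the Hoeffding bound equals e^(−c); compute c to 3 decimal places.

39.675

Σ(b_i − a_i)² = 23·3² + 70·6² + 66·11² = 10713.
c = 2t² / 10713 = 2·461² / 10713 = 39.6753.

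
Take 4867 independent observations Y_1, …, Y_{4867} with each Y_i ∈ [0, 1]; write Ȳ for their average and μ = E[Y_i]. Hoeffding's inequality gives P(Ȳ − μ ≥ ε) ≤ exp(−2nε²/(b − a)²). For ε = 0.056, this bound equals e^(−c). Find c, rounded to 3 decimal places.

30.526

c = 2nε²/(b − a)² = 2·4867·0.056² / 1² = 30.5258.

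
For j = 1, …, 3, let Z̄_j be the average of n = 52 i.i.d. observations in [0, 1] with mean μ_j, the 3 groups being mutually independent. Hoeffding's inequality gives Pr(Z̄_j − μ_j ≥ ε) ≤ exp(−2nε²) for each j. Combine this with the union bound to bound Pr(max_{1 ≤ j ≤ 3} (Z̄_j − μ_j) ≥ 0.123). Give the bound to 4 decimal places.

0.6220

Per-experiment Hoeffding bound: exp(−2·52·0.123²) = exp(−1.57342) = 0.20734.
Union bound over 3 events: 3·0.20734 = 0.62201.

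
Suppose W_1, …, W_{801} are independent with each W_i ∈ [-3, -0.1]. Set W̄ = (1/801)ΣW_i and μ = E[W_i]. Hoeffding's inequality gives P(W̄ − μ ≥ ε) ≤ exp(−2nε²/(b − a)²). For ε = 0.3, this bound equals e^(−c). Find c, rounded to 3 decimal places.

c = 2nε²/(b − a)² = 2·801·0.3² / 2.9² = 17.1439.

17.144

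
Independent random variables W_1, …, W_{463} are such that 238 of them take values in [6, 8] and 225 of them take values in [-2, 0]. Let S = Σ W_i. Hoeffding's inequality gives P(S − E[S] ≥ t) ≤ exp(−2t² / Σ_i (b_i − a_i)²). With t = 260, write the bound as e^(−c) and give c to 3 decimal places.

73.002

Σ(b_i − a_i)² = 238·2² + 225·2² = 1852.
c = 2t² / 1852 = 2·260² / 1852 = 73.0022.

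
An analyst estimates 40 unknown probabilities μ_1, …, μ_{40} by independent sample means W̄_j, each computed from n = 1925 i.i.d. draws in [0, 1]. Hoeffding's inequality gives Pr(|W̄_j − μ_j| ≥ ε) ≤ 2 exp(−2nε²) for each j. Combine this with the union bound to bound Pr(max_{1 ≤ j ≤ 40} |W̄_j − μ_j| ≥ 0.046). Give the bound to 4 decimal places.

Per-experiment Hoeffding bound: 2·exp(−2·1925·0.046²) = 2·exp(−8.14660) = 0.00057944.
Union bound over 40 events: 40·0.00057944 = 0.02318.

0.0232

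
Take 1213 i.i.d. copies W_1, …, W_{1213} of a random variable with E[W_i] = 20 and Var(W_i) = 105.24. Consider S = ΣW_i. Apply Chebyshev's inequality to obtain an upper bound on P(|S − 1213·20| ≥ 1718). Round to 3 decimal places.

Var(S) = n·Var(W_i) = 1213·105.24 = 127656.12.
Chebyshev: P(|S − 1213·20| ≥ 1718) ≤ Var(S)/1718² = 127656.12/2951524 = 0.0433.

0.043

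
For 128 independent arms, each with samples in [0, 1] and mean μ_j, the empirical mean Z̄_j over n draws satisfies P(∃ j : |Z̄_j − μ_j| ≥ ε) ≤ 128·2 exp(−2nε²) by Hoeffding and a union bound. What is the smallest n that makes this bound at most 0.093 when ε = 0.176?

Need 2·128·exp(−2nε²) ≤ 0.093, i.e. exp(−2nε²) ≤ 0.093/256.
So 2nε² ≥ ln(256/0.093) = 7.920333.
Hence n ≥ 7.920333/(2·0.176²) = 127.846.
The smallest integer n is 128.

128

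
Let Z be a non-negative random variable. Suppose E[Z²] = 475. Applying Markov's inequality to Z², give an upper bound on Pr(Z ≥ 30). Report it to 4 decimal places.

Since Z ≥ 0, the event {Z ≥ 30} is the same as {Z² ≥ 900}.
Markov's inequality applied to Z² gives Pr(Z² ≥ 900) ≤ E[Z²]/900 = 475/900 = 0.5278.

0.5278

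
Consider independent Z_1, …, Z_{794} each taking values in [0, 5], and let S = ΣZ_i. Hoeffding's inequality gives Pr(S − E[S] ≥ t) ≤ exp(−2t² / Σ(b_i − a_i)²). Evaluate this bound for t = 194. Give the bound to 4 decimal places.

0.0225

Σ(b_i − a_i)² = 794·(5)² = 19850.
Exponent = 2·194²/19850 = 3.7920.
Bound = exp(−3.7920) = 0.02255.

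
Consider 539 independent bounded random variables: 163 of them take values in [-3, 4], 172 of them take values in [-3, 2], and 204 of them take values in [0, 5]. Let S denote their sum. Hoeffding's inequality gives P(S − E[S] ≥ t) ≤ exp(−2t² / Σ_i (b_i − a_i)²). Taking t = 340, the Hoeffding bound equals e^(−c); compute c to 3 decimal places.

Σ(b_i − a_i)² = 163·7² + 172·5² + 204·5² = 17387.
c = 2t² / 17387 = 2·340² / 17387 = 13.2973.

13.297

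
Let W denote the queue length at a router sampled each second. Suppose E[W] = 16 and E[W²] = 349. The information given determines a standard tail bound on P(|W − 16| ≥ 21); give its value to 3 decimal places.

The first two moments determine the variance, so Chebyshev's inequality is the sharpest standard bound available.
Var(W) = E[W²] − (E[W])² = 349 − 256 = 93.
Chebyshev's inequality: P(|W − μ| ≥ t) ≤ Var(W)/t² = 93/441 = 0.2109.

0.211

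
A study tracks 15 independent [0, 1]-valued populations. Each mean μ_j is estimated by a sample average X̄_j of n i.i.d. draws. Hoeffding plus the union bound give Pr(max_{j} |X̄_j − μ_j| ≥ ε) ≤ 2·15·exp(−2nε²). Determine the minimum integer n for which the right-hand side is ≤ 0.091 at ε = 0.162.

Need 2·15·exp(−2nε²) ≤ 0.091, i.e. exp(−2nε²) ≤ 0.091/30.
So 2nε² ≥ ln(30/0.091) = 5.798093.
Hence n ≥ 5.798093/(2·0.162²) = 110.465.
The smallest integer n is 111.

111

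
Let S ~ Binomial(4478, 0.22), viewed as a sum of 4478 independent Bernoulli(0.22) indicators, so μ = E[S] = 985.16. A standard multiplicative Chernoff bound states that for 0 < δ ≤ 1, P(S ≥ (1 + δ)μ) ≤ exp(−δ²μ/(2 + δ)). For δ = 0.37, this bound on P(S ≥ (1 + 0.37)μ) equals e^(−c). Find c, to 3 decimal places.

c = δ²μ/(2 + δ) = 0.37²·985.16/(2 + 0.37) = 56.9065.

56.906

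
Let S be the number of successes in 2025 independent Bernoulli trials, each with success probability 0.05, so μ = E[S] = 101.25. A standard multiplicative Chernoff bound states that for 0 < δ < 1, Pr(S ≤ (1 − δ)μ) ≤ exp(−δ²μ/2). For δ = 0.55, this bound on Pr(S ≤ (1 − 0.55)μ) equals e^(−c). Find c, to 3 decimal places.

15.314

c = δ²μ/2 = 0.55²·101.25/2 = 15.3141.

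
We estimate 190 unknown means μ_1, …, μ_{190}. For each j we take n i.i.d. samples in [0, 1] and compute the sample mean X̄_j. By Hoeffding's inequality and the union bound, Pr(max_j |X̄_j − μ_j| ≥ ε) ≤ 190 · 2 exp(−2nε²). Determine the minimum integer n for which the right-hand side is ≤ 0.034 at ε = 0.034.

Need 2·190·exp(−2nε²) ≤ 0.034, i.e. exp(−2nε²) ≤ 0.034/380.
So 2nε² ≥ ln(380/0.034) = 9.321566.
Hence n ≥ 9.321566/(2·0.034²) = 4031.819.
The smallest integer n is 4032.

4032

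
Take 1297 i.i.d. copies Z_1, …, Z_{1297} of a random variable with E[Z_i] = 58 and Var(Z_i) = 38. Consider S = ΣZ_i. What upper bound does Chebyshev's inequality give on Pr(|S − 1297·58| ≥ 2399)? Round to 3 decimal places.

0.009

Var(S) = n·Var(Z_i) = 1297·38 = 49286.
Chebyshev: Pr(|S − 1297·58| ≥ 2399) ≤ Var(S)/2399² = 49286/5755201 = 0.0086.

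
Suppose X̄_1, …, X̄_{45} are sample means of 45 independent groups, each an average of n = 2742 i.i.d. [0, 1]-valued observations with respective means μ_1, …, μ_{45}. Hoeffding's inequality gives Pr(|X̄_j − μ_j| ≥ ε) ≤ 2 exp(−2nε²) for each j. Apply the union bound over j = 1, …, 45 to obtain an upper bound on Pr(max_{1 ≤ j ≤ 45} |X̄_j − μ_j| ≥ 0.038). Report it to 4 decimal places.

0.0327

Per-experiment Hoeffding bound: 2·exp(−2·2742·0.038²) = 2·exp(−7.91890) = 0.00072761.
Union bound over 45 events: 45·0.00072761 = 0.03274.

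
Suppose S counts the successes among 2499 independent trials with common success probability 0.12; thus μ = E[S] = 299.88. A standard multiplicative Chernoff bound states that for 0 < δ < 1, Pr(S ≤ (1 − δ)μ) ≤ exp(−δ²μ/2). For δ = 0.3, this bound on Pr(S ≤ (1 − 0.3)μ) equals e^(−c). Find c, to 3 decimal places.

c = δ²μ/2 = 0.3²·299.88/2 = 13.4946.

13.495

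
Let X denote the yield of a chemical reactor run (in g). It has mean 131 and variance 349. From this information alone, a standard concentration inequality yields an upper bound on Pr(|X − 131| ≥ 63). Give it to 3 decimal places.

0.088

Mean and variance are known, so Chebyshev's inequality applies.
Chebyshev: Pr(|X − μ| ≥ t) ≤ Var(X)/t².
Bound = 349 / 3969 = 0.0879.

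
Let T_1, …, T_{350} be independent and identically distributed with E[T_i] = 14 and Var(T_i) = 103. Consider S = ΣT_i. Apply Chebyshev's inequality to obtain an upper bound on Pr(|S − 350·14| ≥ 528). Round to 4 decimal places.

Var(S) = n·Var(T_i) = 350·103 = 36050.
Chebyshev: Pr(|S − 350·14| ≥ 528) ≤ Var(S)/528² = 36050/278784 = 0.1293.

0.1293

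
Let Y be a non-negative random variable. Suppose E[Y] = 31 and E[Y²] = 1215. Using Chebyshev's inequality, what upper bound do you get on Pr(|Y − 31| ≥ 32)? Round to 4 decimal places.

Var(Y) = E[Y²] − (E[Y])² = 1215 − 961 = 254.
Chebyshev's inequality: Pr(|Y − μ| ≥ t) ≤ Var(Y)/t² = 254/1024 = 0.2480.

0.2480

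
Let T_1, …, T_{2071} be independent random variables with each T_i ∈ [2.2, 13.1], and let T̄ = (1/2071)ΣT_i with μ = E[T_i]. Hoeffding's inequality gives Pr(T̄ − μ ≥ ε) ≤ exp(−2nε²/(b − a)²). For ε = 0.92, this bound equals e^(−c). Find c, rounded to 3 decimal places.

c = 2nε²/(b − a)² = 2·2071·0.92² / 10.9² = 29.5075.

29.508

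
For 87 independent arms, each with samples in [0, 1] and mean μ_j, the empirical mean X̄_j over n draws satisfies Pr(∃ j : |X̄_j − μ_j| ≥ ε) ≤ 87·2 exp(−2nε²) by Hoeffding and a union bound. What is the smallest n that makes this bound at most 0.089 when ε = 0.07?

774

Need 2·87·exp(−2nε²) ≤ 0.089, i.e. exp(−2nε²) ≤ 0.089/174.
So 2nε² ≥ ln(174/0.089) = 7.578174.
Hence n ≥ 7.578174/(2·0.07²) = 773.283.
The smallest integer n is 774.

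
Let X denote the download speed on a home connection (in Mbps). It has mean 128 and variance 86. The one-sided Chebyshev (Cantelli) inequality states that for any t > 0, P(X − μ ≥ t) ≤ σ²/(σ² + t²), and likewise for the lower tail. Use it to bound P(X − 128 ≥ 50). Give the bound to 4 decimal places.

Here σ² = 86 and t = 50, so σ² + t² = 2586.
Cantelli's bound: 86/2586 = 0.0333.

0.0333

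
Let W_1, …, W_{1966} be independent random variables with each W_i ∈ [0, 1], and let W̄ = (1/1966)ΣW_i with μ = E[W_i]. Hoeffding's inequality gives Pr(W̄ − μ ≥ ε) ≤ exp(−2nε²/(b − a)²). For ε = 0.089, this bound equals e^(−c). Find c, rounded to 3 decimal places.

31.145

c = 2nε²/(b − a)² = 2·1966·0.089² / 1² = 31.1454.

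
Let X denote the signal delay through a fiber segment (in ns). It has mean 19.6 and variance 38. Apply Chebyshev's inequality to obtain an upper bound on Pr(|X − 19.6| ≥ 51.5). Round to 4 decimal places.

0.0143

Chebyshev: Pr(|X − μ| ≥ t) ≤ Var(X)/t².
Bound = 38 / 2652.25 = 0.0143.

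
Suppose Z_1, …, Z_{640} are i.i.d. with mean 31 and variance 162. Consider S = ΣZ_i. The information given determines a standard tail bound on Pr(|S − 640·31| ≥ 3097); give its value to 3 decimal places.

With mean and variance of each term known, Chebyshev's inequality bounds the deviation of the sum (or sample mean).
Var(S) = n·Var(Z_i) = 640·162 = 103680.
Chebyshev: Pr(|S − 640·31| ≥ 3097) ≤ Var(S)/3097² = 103680/9591409 = 0.0108.

0.011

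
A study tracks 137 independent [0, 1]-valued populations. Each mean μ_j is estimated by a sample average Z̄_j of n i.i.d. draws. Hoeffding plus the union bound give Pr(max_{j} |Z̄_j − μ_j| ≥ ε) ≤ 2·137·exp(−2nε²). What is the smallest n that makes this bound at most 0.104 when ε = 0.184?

Need 2·137·exp(−2nε²) ≤ 0.104, i.e. exp(−2nε²) ≤ 0.104/274.
So 2nε² ≥ ln(274/0.104) = 7.876492.
Hence n ≥ 7.876492/(2·0.184²) = 116.323.
The smallest integer n is 117.

117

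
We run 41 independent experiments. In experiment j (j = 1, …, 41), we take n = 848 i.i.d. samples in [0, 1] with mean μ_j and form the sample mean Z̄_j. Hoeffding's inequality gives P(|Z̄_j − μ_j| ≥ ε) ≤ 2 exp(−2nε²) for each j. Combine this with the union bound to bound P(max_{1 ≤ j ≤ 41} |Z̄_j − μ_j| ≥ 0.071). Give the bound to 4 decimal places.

Per-experiment Hoeffding bound: 2·exp(−2·848·0.071²) = 2·exp(−8.54954) = 0.00038727.
Union bound over 41 events: 41·0.00038727 = 0.01588.

0.0159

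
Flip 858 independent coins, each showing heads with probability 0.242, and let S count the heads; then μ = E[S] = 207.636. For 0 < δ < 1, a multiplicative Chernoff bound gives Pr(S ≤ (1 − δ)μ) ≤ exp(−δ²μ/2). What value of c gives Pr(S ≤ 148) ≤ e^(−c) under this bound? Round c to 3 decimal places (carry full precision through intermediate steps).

Write 148 = (1 − δ)μ, so δ = 1 − 148/207.636 = 0.2872142…
Then the exponent is δ²μ/2 = (μ − 148)²/(2μ) = 8.564152.

8.564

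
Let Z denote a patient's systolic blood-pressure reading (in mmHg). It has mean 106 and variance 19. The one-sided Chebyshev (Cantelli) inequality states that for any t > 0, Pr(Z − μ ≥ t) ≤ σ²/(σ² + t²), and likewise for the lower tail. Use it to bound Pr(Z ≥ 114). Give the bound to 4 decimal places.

0.2289

Here σ² = 19 and t = 8, so σ² + t² = 83.
Cantelli's bound: 19/83 = 0.2289.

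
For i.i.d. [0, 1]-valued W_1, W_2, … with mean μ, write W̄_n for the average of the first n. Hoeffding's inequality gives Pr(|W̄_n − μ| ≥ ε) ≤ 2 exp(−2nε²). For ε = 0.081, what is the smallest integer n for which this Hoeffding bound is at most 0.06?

268

Require 2·exp(−2nε²) ≤ 0.06, i.e. 2nε² ≥ ln(2/0.06) = 3.506558.
So n ≥ 3.506558 / (2·0.081²) = 267.227.
The smallest integer n is 268.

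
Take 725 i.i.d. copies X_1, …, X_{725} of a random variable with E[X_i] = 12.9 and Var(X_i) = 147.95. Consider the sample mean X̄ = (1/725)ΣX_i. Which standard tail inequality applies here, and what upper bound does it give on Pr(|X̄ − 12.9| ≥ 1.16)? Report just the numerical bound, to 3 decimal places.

0.152

With mean and variance of each term known, Chebyshev's inequality bounds the deviation of the sum (or sample mean).
Var(X̄) = Var(X_i)/n = 147.95/725 = 0.20407.
Chebyshev: Pr(|X̄ − 12.9| ≥ 1.16) ≤ Var(X̄)/(1.16)² = 147.95/(725·1.16²) = 0.1517.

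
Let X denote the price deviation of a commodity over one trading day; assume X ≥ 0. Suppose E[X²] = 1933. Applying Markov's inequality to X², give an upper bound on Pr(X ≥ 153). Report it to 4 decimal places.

Since X ≥ 0, the event {X ≥ 153} is the same as {X² ≥ 23409}.
Markov's inequality applied to X² gives Pr(X² ≥ 23409) ≤ E[X²]/23409 = 1933/23409 = 0.0826.

0.0826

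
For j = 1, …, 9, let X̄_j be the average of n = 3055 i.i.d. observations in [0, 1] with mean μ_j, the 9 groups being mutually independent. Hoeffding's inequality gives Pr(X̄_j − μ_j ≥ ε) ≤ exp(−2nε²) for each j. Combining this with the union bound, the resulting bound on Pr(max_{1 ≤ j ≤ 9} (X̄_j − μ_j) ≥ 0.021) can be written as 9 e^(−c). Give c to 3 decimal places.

Union bound over the 9 events: Pr(max_{1 ≤ j ≤ 9} (X̄_j − μ_j) ≥ 0.021) ≤ 9·exp(−2nε²) = 9 exp(−2·3055·0.021²).
So c = 2·3055·0.021² = 2.6945.

2.695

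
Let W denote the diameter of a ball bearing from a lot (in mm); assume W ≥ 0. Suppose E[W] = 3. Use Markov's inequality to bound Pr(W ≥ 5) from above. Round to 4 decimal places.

0.6000

Markov's inequality: for a non-negative random variable, Pr(W ≥ a) ≤ E[W]/a.
Here E[W] = 3 and a = 5, so the bound is 3/5 = 0.6000.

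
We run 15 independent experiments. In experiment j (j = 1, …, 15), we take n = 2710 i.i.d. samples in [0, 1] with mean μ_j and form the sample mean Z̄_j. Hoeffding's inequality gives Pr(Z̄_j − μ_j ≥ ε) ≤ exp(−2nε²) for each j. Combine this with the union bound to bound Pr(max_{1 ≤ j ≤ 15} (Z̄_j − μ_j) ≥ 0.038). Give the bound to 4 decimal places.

0.0060

Per-experiment Hoeffding bound: exp(−2·2710·0.038²) = exp(−7.82648) = 0.00039903.
Union bound over 15 events: 15·0.00039903 = 0.00599.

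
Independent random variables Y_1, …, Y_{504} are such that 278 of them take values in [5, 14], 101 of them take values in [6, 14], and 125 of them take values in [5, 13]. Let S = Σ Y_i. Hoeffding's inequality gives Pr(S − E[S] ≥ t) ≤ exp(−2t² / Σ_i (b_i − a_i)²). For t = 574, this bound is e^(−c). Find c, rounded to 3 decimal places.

Σ(b_i − a_i)² = 278·9² + 101·8² + 125·8² = 36982.
c = 2t² / 36982 = 2·574² / 36982 = 17.8182.

17.818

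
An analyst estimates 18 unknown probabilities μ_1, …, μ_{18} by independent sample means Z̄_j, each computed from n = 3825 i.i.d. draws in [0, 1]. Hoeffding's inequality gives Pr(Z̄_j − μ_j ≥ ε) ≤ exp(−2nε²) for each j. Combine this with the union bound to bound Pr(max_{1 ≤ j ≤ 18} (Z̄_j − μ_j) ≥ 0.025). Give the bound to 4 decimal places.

0.1509

Per-experiment Hoeffding bound: exp(−2·3825·0.025²) = exp(−4.78125) = 0.0083855.
Union bound over 18 events: 18·0.0083855 = 0.15094.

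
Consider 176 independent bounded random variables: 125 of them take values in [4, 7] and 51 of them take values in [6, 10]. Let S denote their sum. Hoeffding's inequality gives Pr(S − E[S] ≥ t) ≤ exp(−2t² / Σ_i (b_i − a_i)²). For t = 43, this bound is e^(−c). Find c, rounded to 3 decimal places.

Σ(b_i − a_i)² = 125·3² + 51·4² = 1941.
c = 2t² / 1941 = 2·43² / 1941 = 1.9052.

1.905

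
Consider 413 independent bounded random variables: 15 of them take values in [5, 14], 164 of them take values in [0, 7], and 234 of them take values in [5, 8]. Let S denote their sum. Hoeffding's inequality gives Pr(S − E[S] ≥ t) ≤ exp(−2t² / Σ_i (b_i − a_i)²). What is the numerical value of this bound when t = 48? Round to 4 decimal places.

0.6665

Σ(b_i − a_i)² = 15·9² + 164·7² + 234·3² = 11357.
Exponent = 2·48² / 11357 = 0.40574.
Bound = exp(−0.40574) = 0.66648.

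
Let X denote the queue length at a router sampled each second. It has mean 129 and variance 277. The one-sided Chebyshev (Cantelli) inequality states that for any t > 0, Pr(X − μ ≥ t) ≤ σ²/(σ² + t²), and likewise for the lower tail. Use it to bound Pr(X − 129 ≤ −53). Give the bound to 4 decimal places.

0.0898

Here σ² = 277 and t = 53, so σ² + t² = 3086.
Cantelli's bound: 277/3086 = 0.0898.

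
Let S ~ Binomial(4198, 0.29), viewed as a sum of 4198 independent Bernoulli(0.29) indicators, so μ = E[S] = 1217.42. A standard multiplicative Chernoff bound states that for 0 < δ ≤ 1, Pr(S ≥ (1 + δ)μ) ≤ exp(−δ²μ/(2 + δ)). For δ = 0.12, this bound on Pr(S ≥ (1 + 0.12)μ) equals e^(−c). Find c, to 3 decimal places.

8.269

c = δ²μ/(2 + δ) = 0.12²·1217.42/(2 + 0.12) = 8.2693.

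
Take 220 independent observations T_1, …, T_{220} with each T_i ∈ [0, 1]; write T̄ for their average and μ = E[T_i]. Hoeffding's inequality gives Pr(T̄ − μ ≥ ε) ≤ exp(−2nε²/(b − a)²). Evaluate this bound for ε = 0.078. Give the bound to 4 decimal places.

0.0688

Exponent: 2nε²/(b − a)² = 2·220·0.078² / 1² = 2.67696.
Bound = exp(−2.67696) = 0.06877.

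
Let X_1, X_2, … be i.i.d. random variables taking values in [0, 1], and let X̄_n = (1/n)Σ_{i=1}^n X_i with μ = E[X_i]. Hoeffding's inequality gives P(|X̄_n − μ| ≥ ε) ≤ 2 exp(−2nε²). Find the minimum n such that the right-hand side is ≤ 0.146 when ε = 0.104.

121

Require 2·exp(−2nε²) ≤ 0.146, i.e. 2nε² ≥ ln(2/0.146) = 2.617296.
So n ≥ 2.617296 / (2·0.104²) = 120.992.
The smallest integer n is 121.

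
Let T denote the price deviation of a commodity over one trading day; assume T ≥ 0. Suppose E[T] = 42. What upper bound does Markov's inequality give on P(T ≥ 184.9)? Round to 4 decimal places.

Markov's inequality: for a non-negative random variable, P(T ≥ a) ≤ E[T]/a.
Here E[T] = 42 and a = 184.9, so the bound is 42/184.9 = 0.2271.

0.2271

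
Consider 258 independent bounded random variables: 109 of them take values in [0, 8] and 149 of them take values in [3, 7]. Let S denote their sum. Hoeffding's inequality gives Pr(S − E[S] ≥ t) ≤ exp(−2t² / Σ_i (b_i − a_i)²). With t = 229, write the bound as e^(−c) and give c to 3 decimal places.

Σ(b_i − a_i)² = 109·8² + 149·4² = 9360.
c = 2t² / 9360 = 2·229² / 9360 = 11.2053.

11.205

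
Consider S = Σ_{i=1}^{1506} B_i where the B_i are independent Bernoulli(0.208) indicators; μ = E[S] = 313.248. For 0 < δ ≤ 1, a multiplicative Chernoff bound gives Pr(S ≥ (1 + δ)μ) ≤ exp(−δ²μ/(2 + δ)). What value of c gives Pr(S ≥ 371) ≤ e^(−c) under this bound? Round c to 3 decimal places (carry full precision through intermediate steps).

Write 371 = (1 + δ)μ, so δ = 371/313.248 − 1 = 0.1843651…
Then the exponent is δ²μ/(2 + δ) = (371 − μ)² / (μ·(2 + δ)) = 4.874393.

4.874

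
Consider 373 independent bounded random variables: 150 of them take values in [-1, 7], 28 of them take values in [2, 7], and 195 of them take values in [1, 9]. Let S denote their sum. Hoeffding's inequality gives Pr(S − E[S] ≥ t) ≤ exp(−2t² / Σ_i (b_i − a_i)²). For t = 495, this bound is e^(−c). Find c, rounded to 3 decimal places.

21.512

Σ(b_i − a_i)² = 150·8² + 28·5² + 195·8² = 22780.
c = 2t² / 22780 = 2·495² / 22780 = 21.5123.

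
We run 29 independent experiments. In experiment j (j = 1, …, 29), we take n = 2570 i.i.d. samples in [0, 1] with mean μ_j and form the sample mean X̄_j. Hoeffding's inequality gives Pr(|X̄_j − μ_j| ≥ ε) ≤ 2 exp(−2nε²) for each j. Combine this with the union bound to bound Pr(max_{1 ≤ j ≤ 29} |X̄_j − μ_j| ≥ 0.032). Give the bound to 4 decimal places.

Per-experiment Hoeffding bound: 2·exp(−2·2570·0.032²) = 2·exp(−5.26336) = 0.010356.
Union bound over 29 events: 29·0.010356 = 0.30032.

0.3003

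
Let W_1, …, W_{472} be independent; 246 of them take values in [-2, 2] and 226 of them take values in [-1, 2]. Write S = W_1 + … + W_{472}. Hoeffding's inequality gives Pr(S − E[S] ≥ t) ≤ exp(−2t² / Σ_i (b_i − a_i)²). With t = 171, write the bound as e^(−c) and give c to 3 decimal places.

9.796

Σ(b_i − a_i)² = 246·4² + 226·3² = 5970.
c = 2t² / 5970 = 2·171² / 5970 = 9.7960.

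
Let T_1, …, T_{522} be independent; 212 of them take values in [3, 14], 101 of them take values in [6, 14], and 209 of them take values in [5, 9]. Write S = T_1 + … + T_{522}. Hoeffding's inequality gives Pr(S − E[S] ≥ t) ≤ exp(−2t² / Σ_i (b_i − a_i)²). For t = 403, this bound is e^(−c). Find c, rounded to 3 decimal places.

9.160

Σ(b_i − a_i)² = 212·11² + 101·8² + 209·4² = 35460.
c = 2t² / 35460 = 2·403² / 35460 = 9.1601.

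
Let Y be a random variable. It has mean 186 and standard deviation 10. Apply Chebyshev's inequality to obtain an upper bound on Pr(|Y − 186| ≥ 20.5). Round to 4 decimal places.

0.2380

Chebyshev: Pr(|Y − μ| ≥ t) ≤ Var(Y)/t².
Var(Y) = σ² = 10² = 100.
Bound = 100 / 420.25 = 0.2380.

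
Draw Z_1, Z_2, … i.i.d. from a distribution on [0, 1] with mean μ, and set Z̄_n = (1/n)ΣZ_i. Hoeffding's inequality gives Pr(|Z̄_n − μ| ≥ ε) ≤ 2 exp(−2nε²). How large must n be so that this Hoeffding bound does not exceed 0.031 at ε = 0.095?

Require 2·exp(−2nε²) ≤ 0.031, i.e. 2nε² ≥ ln(2/0.031) = 4.166915.
So n ≥ 4.166915 / (2·0.095²) = 230.854.
The smallest integer n is 231.

231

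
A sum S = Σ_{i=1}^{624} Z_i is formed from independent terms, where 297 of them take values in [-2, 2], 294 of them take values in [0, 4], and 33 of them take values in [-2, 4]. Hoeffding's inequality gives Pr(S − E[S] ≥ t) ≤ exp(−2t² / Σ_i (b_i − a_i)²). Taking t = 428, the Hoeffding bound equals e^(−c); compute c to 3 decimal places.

34.420

Σ(b_i − a_i)² = 297·4² + 294·4² + 33·6² = 10644.
c = 2t² / 10644 = 2·428² / 10644 = 34.4201.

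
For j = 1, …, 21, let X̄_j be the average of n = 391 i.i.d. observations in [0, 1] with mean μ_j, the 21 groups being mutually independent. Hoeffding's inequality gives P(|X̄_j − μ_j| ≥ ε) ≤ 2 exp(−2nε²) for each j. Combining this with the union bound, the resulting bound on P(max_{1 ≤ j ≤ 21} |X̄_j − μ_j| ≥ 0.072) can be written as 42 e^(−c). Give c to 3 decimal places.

Union bound over the 21 events: P(max_{1 ≤ j ≤ 21} |X̄_j − μ_j| ≥ 0.072) ≤ 21·2·exp(−2nε²) = 42 exp(−2·391·0.072²).
So c = 2·391·0.072² = 4.0539.

4.054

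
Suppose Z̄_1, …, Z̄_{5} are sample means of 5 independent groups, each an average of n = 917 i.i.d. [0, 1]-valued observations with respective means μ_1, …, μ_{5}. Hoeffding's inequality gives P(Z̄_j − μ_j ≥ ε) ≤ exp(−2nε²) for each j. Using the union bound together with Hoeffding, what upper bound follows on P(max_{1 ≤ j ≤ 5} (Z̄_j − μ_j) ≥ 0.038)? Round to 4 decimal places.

Per-experiment Hoeffding bound: exp(−2·917·0.038²) = exp(−2.64830) = 0.070772.
Union bound over 5 events: 5·0.070772 = 0.35386.

0.3539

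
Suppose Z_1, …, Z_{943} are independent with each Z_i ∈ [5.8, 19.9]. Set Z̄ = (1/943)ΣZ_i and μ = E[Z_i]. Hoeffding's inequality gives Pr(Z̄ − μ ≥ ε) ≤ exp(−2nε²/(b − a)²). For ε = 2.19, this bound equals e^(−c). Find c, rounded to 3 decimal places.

c = 2nε²/(b − a)² = 2·943·2.19² / 14.1² = 45.4979.

45.498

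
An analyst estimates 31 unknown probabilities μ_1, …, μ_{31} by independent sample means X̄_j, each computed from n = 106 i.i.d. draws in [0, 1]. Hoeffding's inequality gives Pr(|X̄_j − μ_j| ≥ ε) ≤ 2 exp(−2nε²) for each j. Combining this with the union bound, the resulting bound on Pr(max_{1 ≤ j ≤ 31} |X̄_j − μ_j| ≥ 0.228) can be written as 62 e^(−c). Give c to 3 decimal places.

11.021

Union bound over the 31 events: Pr(max_{1 ≤ j ≤ 31} |X̄_j − μ_j| ≥ 0.228) ≤ 31·2·exp(−2nε²) = 62 exp(−2·106·0.228²).
So c = 2·106·0.228² = 11.0206.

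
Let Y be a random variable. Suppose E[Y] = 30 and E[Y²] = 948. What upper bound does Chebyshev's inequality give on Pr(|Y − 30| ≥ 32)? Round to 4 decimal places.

0.0469

Var(Y) = E[Y²] − (E[Y])² = 948 − 900 = 48.
Chebyshev's inequality: Pr(|Y − μ| ≥ t) ≤ Var(Y)/t² = 48/1024 = 0.0469.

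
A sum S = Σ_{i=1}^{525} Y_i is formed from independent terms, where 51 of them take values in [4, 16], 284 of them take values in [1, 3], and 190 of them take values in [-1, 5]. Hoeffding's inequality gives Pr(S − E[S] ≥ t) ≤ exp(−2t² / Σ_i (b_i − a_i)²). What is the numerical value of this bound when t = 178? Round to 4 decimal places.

Σ(b_i − a_i)² = 51·12² + 284·2² + 190·6² = 15320.
Exponent = 2·178² / 15320 = 4.13629.
Bound = exp(−4.13629) = 0.01598.

0.0160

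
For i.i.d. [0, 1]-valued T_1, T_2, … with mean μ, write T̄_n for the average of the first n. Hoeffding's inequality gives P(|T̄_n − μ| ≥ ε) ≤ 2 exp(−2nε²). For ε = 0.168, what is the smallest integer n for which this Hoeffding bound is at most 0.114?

51

Require 2·exp(−2nε²) ≤ 0.114, i.e. 2nε² ≥ ln(2/0.114) = 2.864704.
So n ≥ 2.864704 / (2·0.168²) = 50.749.
The smallest integer n is 51.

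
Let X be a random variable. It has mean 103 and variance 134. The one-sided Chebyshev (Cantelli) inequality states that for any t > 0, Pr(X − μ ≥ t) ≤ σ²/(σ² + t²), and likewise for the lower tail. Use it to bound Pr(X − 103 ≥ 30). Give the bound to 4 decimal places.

0.1296

Here σ² = 134 and t = 30, so σ² + t² = 1034.
Cantelli's bound: 134/1034 = 0.1296.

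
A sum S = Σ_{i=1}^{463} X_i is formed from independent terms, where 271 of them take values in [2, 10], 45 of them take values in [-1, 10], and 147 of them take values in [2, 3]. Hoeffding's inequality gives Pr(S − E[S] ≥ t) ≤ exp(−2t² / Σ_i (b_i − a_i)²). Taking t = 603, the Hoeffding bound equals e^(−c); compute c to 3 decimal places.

Σ(b_i − a_i)² = 271·8² + 45·11² + 147·1² = 22936.
c = 2t² / 22936 = 2·603² / 22936 = 31.7064.

31.706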